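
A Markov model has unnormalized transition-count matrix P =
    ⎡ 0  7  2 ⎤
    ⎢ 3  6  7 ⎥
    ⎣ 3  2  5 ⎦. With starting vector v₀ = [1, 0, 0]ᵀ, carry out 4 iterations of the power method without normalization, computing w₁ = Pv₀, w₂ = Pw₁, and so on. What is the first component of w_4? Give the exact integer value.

3762

w1 = Pv₀ = (0, 3, 3)
w2 = Pw1 = (27, 39, 21)
w3 = Pw2 = (315, 462, 264)
w4 = Pw3 = (3762, 5565, 3189)
The requested component of w4 is 3762.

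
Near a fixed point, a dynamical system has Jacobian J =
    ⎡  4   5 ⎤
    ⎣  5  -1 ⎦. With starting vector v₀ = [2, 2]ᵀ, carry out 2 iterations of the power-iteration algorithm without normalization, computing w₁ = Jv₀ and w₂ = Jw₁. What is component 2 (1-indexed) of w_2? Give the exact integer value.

82

w1 = Jv₀ = (4·2 + 5·2; 5·2 + (-1)·2) = (18, 8)
w2 = Jw1 = (4·18 + 5·8; 5·18 + (-1)·8) = (112, 82)
The requested component of w2 is 82.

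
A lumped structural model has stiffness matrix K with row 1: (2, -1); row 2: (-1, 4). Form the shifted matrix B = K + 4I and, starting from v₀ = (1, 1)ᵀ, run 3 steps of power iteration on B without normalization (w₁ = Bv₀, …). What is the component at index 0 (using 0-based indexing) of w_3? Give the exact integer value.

B = K + 4I has rows (6, -1); (-1, 8)
w1 = Bv₀ = (6·1 + (-1)·1; (-1)·1 + 8·1) = (5, 7)
w2 = Bw1 = (6·5 + (-1)·7; (-1)·5 + 8·7) = (23, 51)
w3 = Bw2 = (87, 385)
Requested component of w3: 87

87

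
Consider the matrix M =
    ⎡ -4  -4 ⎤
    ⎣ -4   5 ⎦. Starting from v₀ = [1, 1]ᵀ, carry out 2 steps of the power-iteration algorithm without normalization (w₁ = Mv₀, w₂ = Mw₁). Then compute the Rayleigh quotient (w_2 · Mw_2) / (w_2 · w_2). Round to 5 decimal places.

w1 = Mv₀ = (-8, 1)
w2 = Mw1 = (28, 37)
Mw2 = (-260, 73)
w2·Mw2 = 28·(-260) + 37·73 = -4579; w2·w2 = 28·28 + 37·37 = 2153
λ ≈ -4579/2153 = -2.12680

-2.12680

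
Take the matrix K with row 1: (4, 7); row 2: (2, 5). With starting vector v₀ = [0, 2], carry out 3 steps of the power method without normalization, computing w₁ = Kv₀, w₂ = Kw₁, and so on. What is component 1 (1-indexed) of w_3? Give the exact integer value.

1050

w1 = Kv₀ = (4·0 + 7·2; 2·0 + 5·2) = (14, 10)
w2 = Kw1 = (4·14 + 7·10; 2·14 + 5·10) = (126, 78)
w3 = Kw2 = (1050, 642)
The requested component of w3 is 1050.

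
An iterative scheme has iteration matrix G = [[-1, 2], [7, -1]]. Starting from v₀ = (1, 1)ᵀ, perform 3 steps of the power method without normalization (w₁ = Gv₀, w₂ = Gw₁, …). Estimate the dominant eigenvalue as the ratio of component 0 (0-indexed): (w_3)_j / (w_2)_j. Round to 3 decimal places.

-0.818

w1 = Gv₀ = ((-1)·1 + 2·1; 7·1 + (-1)·1) = (1, 6)
w2 = Gw1 = ((-1)·1 + 2·6; 7·1 + (-1)·6) = (11, 1)
w3 = Gw2 = (-9, 76)
Ratio at component: -9 / 11 = -0.818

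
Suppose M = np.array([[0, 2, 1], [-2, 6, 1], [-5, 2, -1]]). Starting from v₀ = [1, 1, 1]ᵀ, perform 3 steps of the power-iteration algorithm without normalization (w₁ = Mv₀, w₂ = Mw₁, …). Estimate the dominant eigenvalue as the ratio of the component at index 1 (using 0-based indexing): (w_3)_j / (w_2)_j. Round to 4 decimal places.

w1 = Mv₀ = (0·1 + 2·1 + 1·1; (-2)·1 + 6·1 + 1·1; (-5)·1 + 2·1 + (-1)·1) = (3, 5, -4)
w2 = Mw1 = (0·3 + 2·5 + 1·(-4); (-2)·3 + 6·5 + 1·(-4); (-5)·3 + 2·5 + (-1)·(-4)) = (6, 20, -1)
w3 = Mw2 = (39, 107, 11)
Ratio at component: 107 / 20 = 5.3500

5.3500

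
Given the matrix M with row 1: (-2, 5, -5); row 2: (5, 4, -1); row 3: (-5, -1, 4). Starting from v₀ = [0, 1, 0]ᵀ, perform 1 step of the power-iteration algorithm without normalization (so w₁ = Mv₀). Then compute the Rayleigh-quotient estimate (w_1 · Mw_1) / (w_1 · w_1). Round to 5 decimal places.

6.57143

w1 = Mv₀ = (5, 4, -1)
Mw1 = (15, 42, -33)
w1·Mw1 = 5·15 + 4·42 + (-1)·(-33) = 276; w1·w1 = 5·5 + 4·4 + (-1)·(-1) = 42
λ ≈ 276/42 = 6.57143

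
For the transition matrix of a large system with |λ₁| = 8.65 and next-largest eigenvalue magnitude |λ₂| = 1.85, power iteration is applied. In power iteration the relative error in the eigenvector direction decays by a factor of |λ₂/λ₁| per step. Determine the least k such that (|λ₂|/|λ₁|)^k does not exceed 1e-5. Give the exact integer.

|λ₂/λ₁| = 1.85/8.65 = 0.21387
Need k ≥ ln(1e-5) / ln(0.21387) = -11.5129 / -1.5424 ≈ 7.464
Smallest integer k satisfying the bound: 8

8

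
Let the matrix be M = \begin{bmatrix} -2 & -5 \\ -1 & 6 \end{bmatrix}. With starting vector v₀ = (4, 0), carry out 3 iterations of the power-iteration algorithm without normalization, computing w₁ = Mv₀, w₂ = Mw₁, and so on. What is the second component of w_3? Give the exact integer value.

w1 = Mv₀ = ((-2)·4 + (-5)·0; (-1)·4 + 6·0) = (-8, -4)
w2 = Mw1 = ((-2)·(-8) + (-5)·(-4); (-1)·(-8) + 6·(-4)) = (36, -16)
w3 = Mw2 = (8, -132)
The requested component of w3 is -132.

-132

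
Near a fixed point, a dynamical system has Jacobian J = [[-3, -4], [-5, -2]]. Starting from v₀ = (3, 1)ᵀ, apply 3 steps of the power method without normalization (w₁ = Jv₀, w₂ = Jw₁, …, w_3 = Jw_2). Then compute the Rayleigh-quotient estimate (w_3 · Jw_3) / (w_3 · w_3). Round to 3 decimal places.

w1 = Jv₀ = ((-3)·3 + (-4)·1; (-5)·3 + (-2)·1) = (-13, -17)
w2 = Jw1 = ((-3)·(-13) + (-4)·(-17); (-5)·(-13) + (-2)·(-17)) = (107, 99)
w3 = Jw2 = (-717, -733)
Jw3 = (5083, 5051)
w3·Jw3 = (-717)·5083 + (-733)·5051 = -7346894; w3·w3 = (-717)·(-717) + (-733)·(-733) = 1051378
λ ≈ -7346894/1051378 = -6.988

-6.988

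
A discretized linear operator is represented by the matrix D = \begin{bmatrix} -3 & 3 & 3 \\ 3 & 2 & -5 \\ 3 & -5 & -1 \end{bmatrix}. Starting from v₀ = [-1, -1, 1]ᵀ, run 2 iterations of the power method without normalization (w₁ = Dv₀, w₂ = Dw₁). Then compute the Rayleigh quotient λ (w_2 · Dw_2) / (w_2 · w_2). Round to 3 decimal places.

λ ≈ -1.329

w1 = Dv₀ = (3, -10, 1)
w2 = Dw1 = (-36, -16, 58)
Dw2 = (234, -430, -86)
w2·Dw2 = (-36)·234 + (-16)·(-430) + 58·(-86) = -6532; w2·w2 = (-36)·(-36) + (-16)·(-16) + 58·58 = 4916
λ ≈ -6532/4916 = -1.329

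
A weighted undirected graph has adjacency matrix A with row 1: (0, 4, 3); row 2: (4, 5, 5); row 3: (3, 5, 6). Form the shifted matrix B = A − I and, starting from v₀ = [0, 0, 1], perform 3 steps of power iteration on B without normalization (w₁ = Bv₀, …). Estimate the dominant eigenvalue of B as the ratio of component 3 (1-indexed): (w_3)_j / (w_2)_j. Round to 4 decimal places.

B = A − I has rows (-1, 4, 3); (4, 4, 5); (3, 5, 5)
w1 = Bv₀ = ((-1)·0 + 4·0 + 3·1; 4·0 + 4·0 + 5·1; 3·0 + 5·0 + 5·1) = (3, 5, 5)
w2 = Bw1 = ((-1)·3 + 4·5 + 3·5; 4·3 + 4·5 + 5·5; 3·3 + 5·5 + 5·5) = (32, 57, 59)
w3 = Bw2 = (373, 651, 676)
Ratio: 676/59 = 11.4576

11.4576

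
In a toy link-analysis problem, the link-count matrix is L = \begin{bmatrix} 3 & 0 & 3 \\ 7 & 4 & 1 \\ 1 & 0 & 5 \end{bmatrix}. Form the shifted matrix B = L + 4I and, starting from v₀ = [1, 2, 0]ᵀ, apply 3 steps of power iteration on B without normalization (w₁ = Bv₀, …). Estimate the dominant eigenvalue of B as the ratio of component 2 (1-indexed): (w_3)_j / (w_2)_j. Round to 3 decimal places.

B = L + 4I has rows (7, 0, 3); (7, 8, 1); (1, 0, 9)
w1 = Bv₀ = (7·1 + 0·2 + 3·0; 7·1 + 8·2 + 1·0; 1·1 + 0·2 + 9·0) = (7, 23, 1)
w2 = Bw1 = (7·7 + 0·23 + 3·1; 7·7 + 8·23 + 1·1; 1·7 + 0·23 + 9·1) = (52, 234, 16)
w3 = Bw2 = (412, 2252, 196)
Ratio: 2252/234 = 9.624

9.624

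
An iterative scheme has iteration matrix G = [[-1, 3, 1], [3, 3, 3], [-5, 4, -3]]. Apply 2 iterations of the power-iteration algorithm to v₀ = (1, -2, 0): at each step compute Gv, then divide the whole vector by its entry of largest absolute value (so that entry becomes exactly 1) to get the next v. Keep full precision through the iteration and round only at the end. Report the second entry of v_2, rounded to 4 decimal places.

1.0000

Gv0 = (-7.00000, -3.00000, -13.00000); divide by -13.00000 → v1 = (0.53846, 0.23077, 1.00000)
Gv1 = (1.15385, 5.30769, -4.76923); divide by 5.30769 → v2 = (0.21739, 1.00000, -0.89855)
Requested entry of v2: -69/-69 = 1.0000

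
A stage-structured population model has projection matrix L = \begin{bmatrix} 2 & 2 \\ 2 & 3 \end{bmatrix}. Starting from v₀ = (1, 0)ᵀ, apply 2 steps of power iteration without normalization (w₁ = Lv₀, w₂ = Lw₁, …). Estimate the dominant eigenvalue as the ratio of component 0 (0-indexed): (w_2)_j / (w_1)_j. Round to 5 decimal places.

λ ≈ 4.00000

w1 = Lv₀ = (2·1 + 2·0; 2·1 + 3·0) = (2, 2)
w2 = Lw1 = (2·2 + 2·2; 2·2 + 3·2) = (8, 10)
Ratio at component: 8 / 2 = 4.00000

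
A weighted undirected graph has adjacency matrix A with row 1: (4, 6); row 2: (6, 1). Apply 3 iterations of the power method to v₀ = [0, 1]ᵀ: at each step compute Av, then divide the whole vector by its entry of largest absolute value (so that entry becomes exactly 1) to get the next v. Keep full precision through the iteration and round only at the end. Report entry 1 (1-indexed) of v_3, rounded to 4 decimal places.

Av0 = (6.00000, 1.00000); divide by 6.00000 → v1 = (1.00000, 0.16667)
Av1 = (5.00000, 6.16667); divide by 6.16667 → v2 = (0.81081, 1.00000)
Av2 = (9.24324, 5.86486); divide by 9.24324 → v3 = (1.00000, 0.63450)
Requested entry of v3: 342/342 = 1.0000

1.0000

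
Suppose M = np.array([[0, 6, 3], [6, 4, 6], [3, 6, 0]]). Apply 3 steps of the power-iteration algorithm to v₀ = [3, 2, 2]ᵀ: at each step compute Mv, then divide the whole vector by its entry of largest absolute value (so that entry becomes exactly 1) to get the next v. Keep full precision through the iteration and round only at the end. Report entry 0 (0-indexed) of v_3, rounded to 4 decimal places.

Mv0 = (18.00000, 38.00000, 21.00000); divide by 38.00000 → v1 = (0.47368, 1.00000, 0.55263)
Mv1 = (7.65789, 10.15789, 7.42105); divide by 10.15789 → v2 = (0.75389, 1.00000, 0.73057)
Mv2 = (8.19171, 12.90674, 8.26166); divide by 12.90674 → v3 = (0.63468, 1.00000, 0.64010)
Requested entry of v3: 3162/4982 = 0.6347

0.6347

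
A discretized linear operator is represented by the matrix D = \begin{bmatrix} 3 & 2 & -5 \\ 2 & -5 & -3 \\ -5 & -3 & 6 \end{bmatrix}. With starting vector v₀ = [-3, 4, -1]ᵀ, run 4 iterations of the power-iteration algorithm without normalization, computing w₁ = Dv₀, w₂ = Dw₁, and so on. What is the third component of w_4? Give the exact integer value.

1423

w1 = Dv₀ = (3·(-3) + 2·4 + (-5)·(-1); 2·(-3) + (-5)·4 + (-3)·(-1); (-5)·(-3) + (-3)·4 + 6·(-1)) = (4, -23, -3)
w2 = Dw1 = (3·4 + 2·(-23) + (-5)·(-3); 2·4 + (-5)·(-23) + (-3)·(-3); (-5)·4 + (-3)·(-23) + 6·(-3)) = (-19, 132, 31)
w3 = Dw2 = (52, -791, -115)
w4 = Dw3 = (-851, 4404, 1423)
The requested component of w4 is 1423.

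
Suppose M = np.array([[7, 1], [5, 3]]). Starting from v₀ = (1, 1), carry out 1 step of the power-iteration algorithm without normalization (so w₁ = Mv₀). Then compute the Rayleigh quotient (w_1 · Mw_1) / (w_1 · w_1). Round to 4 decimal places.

8.0000

w1 = Mv₀ = (7·1 + 1·1; 5·1 + 3·1) = (8, 8)
Mw1 = (64, 64)
w1·Mw1 = 8·64 + 8·64 = 1024; w1·w1 = 8·8 + 8·8 = 128
λ ≈ 1024/128 = 8.0000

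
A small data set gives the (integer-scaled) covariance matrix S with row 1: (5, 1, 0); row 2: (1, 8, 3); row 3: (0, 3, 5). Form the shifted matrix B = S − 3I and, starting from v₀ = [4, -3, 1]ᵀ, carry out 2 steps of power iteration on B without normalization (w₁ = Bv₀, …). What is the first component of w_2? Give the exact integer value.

2

B = S − 3I has rows (2, 1, 0); (1, 5, 3); (0, 3, 2)
w1 = Bv₀ = (5, -8, -7)
w2 = Bw1 = (2, -56, -38)
Requested component of w2: 2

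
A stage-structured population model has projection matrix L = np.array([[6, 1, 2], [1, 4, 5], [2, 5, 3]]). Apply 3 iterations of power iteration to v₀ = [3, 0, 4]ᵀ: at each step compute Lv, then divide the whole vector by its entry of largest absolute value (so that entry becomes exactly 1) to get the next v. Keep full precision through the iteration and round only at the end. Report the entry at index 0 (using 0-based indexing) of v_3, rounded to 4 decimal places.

Lv0 = (26.00000, 23.00000, 18.00000); divide by 26.00000 → v1 = (1.00000, 0.88462, 0.69231)
Lv1 = (8.26923, 8.00000, 8.50000); divide by 8.50000 → v2 = (0.97285, 0.94118, 1.00000)
Lv2 = (8.77828, 9.73756, 9.65158); divide by 9.73756 → v3 = (0.90149, 1.00000, 0.99117)
Requested entry of v3: 1940/2152 = 0.9015

0.9015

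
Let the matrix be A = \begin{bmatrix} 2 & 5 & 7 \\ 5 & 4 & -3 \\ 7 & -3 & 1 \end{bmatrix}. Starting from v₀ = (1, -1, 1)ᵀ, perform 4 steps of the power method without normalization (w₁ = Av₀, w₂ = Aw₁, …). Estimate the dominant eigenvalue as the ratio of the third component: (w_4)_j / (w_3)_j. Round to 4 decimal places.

λ ≈ 4.2417

w1 = Av₀ = (4, -2, 11)
w2 = Aw1 = (75, -21, 45)
w3 = Aw2 = (360, 156, 633)
w4 = Aw3 = (5931, 525, 2685)
Ratio at component: 2685 / 633 = 4.2417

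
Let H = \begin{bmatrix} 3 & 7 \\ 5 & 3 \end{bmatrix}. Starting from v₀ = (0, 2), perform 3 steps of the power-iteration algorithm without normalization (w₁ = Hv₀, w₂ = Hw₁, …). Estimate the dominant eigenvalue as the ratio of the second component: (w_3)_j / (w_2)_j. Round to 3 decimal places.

7.773

w1 = Hv₀ = (3·0 + 7·2; 5·0 + 3·2) = (14, 6)
w2 = Hw1 = (3·14 + 7·6; 5·14 + 3·6) = (84, 88)
w3 = Hw2 = (868, 684)
Ratio at component: 684 / 88 = 7.773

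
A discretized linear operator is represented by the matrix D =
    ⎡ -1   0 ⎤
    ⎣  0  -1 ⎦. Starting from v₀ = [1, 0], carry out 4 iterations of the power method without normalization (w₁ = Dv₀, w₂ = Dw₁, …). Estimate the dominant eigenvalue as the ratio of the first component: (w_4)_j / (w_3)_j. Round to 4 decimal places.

w1 = Dv₀ = ((-1)·1 + 0·0; 0·1 + (-1)·0) = (-1, 0)
w2 = Dw1 = ((-1)·(-1) + 0·0; 0·(-1) + (-1)·0) = (1, 0)
w3 = Dw2 = (-1, 0)
w4 = Dw3 = (1, 0)
Ratio at component: 1 / -1 = -1.0000

λ ≈ -1.0000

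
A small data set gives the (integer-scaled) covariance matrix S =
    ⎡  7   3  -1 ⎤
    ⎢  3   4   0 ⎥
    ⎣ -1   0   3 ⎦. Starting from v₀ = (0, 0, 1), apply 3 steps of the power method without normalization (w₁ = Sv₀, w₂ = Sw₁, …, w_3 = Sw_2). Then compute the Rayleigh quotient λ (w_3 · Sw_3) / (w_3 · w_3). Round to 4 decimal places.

w1 = Sv₀ = (7·0 + 3·0 + (-1)·1; 3·0 + 4·0 + 0·1; (-1)·0 + 0·0 + 3·1) = (-1, 0, 3)
w2 = Sw1 = (7·(-1) + 3·0 + (-1)·3; 3·(-1) + 4·0 + 0·3; (-1)·(-1) + 0·0 + 3·3) = (-10, -3, 10)
w3 = Sw2 = (-89, -42, 40)
Sw3 = (-789, -435, 209)
w3·Sw3 = (-89)·(-789) + (-42)·(-435) + 40·209 = 96851; w3·w3 = (-89)·(-89) + (-42)·(-42) + 40·40 = 11285
λ ≈ 96851/11285 = 8.5823

λ ≈ 8.5823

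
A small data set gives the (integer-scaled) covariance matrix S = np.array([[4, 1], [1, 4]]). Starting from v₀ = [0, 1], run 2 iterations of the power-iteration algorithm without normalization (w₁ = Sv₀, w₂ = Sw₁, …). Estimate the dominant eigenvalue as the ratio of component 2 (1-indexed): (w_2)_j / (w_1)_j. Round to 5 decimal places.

w1 = Sv₀ = (1, 4)
w2 = Sw1 = (8, 17)
Ratio at component: 17 / 4 = 4.25000

4.25000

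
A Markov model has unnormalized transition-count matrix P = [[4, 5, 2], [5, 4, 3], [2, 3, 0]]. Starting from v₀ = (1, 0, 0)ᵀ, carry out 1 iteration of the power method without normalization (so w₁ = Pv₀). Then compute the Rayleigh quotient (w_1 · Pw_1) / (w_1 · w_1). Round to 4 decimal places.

w1 = Pv₀ = (4, 5, 2)
Pw1 = (45, 46, 23)
w1·Pw1 = 4·45 + 5·46 + 2·23 = 456; w1·w1 = 4·4 + 5·5 + 2·2 = 45
λ ≈ 456/45 = 10.1333

λ ≈ 10.1333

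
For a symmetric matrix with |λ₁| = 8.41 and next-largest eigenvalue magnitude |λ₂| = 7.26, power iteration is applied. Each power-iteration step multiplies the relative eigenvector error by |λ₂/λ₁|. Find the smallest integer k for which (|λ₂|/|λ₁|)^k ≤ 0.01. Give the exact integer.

|λ₂/λ₁| = 7.26/8.41 = 0.86326
Need k ≥ ln(0.01) / ln(0.86326) = -4.6052 / -0.1470 ≈ 31.319
Smallest integer k satisfying the bound: 32

32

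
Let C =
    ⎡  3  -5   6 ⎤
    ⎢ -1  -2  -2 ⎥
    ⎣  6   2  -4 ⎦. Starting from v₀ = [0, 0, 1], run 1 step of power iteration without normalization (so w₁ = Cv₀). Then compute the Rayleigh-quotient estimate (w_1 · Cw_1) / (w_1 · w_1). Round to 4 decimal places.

w1 = Cv₀ = (3·0 + (-5)·0 + 6·1; (-1)·0 + (-2)·0 + (-2)·1; 6·0 + 2·0 + (-4)·1) = (6, -2, -4)
Cw1 = (4, 6, 48)
w1·Cw1 = 6·4 + (-2)·6 + (-4)·48 = -180; w1·w1 = 6·6 + (-2)·(-2) + (-4)·(-4) = 56
λ ≈ -180/56 = -3.2143

-3.2143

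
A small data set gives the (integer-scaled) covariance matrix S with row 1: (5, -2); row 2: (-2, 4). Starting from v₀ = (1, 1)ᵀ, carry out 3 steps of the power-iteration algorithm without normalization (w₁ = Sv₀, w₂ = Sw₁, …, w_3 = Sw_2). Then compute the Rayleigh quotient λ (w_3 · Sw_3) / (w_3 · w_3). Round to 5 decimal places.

w1 = Sv₀ = (5·1 + (-2)·1; (-2)·1 + 4·1) = (3, 2)
w2 = Sw1 = (5·3 + (-2)·2; (-2)·3 + 4·2) = (11, 2)
w3 = Sw2 = (51, -14)
Sw3 = (283, -158)
w3·Sw3 = 51·283 + (-14)·(-158) = 16645; w3·w3 = 51·51 + (-14)·(-14) = 2797
λ ≈ 16645/2797 = 5.95102

5.95102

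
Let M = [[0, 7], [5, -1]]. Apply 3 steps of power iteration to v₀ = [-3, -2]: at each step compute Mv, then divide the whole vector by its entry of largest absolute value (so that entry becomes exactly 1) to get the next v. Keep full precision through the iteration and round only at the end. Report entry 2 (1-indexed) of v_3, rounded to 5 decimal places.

Mv0 = (-14.000000, -13.000000); divide by -14.000000 → v1 = (1.000000, 0.928571)
Mv1 = (6.500000, 4.071429); divide by 6.500000 → v2 = (1.000000, 0.626374)
Mv2 = (4.384615, 4.373626); divide by 4.384615 → v3 = (1.000000, 0.997494)
Requested entry of v3: -398/-399 = 0.99749

0.99749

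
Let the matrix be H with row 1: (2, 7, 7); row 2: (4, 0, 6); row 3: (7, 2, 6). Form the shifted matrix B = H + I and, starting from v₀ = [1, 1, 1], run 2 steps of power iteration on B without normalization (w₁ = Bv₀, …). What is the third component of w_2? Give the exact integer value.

B = H + I has rows (3, 7, 7); (4, 1, 6); (7, 2, 7)
w1 = Bv₀ = (3·1 + 7·1 + 7·1; 4·1 + 1·1 + 6·1; 7·1 + 2·1 + 7·1) = (17, 11, 16)
w2 = Bw1 = (3·17 + 7·11 + 7·16; 4·17 + 1·11 + 6·16; 7·17 + 2·11 + 7·16) = (240, 175, 253)
Requested component of w2: 253

253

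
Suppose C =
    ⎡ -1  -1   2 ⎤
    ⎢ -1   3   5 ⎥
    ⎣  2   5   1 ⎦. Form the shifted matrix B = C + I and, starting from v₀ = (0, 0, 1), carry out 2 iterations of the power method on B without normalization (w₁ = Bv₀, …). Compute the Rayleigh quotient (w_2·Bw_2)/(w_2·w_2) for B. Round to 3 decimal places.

μ ≈ 7.726

B = C + I has rows (0, -1, 2); (-1, 4, 5); (2, 5, 2)
w1 = Bv₀ = (2, 5, 2)
w2 = Bw1 = (-1, 28, 33)
Bw2 = (38, 278, 204)
w2·Bw2 = 14478; w2·w2 = 1874; μ ≈ 14478/1874 = 7.726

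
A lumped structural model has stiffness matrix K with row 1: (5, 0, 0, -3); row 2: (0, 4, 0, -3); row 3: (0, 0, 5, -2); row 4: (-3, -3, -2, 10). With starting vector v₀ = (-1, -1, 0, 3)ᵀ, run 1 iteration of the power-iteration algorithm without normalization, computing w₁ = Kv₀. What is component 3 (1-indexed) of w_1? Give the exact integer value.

-6

w1 = Kv₀ = (-14, -13, -6, 36)
The requested component of w1 is -6.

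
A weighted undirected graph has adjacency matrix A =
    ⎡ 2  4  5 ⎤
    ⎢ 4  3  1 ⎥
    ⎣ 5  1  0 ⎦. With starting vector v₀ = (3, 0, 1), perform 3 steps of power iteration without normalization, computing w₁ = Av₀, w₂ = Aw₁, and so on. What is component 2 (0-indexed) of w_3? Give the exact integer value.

w1 = Av₀ = (2·3 + 4·0 + 5·1; 4·3 + 3·0 + 1·1; 5·3 + 1·0 + 0·1) = (11, 13, 15)
w2 = Aw1 = (2·11 + 4·13 + 5·15; 4·11 + 3·13 + 1·15; 5·11 + 1·13 + 0·15) = (149, 98, 68)
w3 = Aw2 = (1030, 958, 843)
The requested component of w3 is 843.

843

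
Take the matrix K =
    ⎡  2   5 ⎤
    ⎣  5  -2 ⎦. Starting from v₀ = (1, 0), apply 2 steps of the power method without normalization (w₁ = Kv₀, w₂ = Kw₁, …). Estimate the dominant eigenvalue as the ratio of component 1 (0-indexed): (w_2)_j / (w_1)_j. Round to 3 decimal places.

0.000

w1 = Kv₀ = (2·1 + 5·0; 5·1 + (-2)·0) = (2, 5)
w2 = Kw1 = (2·2 + 5·5; 5·2 + (-2)·5) = (29, 0)
Ratio at component: 0 / 5 = 0.000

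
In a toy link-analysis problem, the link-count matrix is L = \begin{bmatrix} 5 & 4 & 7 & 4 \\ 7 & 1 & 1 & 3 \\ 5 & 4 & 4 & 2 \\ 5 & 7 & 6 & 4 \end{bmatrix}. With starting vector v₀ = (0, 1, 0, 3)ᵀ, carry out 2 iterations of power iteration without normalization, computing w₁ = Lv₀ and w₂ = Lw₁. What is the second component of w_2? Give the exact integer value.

189

w1 = Lv₀ = (16, 10, 10, 19)
w2 = Lw1 = (266, 189, 198, 286)
The requested component of w2 is 189.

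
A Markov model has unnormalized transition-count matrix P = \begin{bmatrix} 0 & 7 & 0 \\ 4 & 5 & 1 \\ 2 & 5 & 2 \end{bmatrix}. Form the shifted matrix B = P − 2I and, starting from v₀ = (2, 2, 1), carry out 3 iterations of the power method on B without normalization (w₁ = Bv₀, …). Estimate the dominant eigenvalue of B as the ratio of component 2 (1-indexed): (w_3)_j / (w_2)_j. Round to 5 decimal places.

μ ≈ 7.39394

B = P − 2I has rows (-2, 7, 0); (4, 3, 1); (2, 5, 0)
w1 = Bv₀ = ((-2)·2 + 7·2 + 0·1; 4·2 + 3·2 + 1·1; 2·2 + 5·2 + 0·1) = (10, 15, 14)
w2 = Bw1 = ((-2)·10 + 7·15 + 0·14; 4·10 + 3·15 + 1·14; 2·10 + 5·15 + 0·14) = (85, 99, 95)
w3 = Bw2 = (523, 732, 665)
Ratio: 732/99 = 7.39394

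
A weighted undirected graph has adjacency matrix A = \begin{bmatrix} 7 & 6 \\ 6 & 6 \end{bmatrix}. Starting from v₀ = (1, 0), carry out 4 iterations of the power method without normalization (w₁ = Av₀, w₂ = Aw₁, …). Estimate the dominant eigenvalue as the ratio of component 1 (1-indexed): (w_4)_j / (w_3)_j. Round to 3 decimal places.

w1 = Av₀ = (7, 6)
w2 = Aw1 = (85, 78)
w3 = Aw2 = (1063, 978)
w4 = Aw3 = (13309, 12246)
Ratio at component: 13309 / 1063 = 12.520

12.520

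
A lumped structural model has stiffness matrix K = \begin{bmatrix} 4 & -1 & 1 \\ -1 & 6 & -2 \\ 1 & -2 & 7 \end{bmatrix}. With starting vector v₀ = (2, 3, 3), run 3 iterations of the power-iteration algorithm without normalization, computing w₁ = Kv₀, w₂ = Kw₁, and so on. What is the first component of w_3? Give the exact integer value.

245

w1 = Kv₀ = (4·2 + (-1)·3 + 1·3; (-1)·2 + 6·3 + (-2)·3; 1·2 + (-2)·3 + 7·3) = (8, 10, 17)
w2 = Kw1 = (4·8 + (-1)·10 + 1·17; (-1)·8 + 6·10 + (-2)·17; 1·8 + (-2)·10 + 7·17) = (39, 18, 107)
w3 = Kw2 = (245, -145, 752)
The requested component of w3 is 245.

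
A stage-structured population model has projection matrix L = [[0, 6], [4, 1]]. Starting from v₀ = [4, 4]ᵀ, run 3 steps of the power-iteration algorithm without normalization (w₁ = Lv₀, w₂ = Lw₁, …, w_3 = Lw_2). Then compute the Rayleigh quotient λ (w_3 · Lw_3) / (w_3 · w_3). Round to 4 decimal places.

w1 = Lv₀ = (24, 20)
w2 = Lw1 = (120, 116)
w3 = Lw2 = (696, 596)
Lw3 = (3576, 3380)
w3·Lw3 = 696·3576 + 596·3380 = 4503376; w3·w3 = 696·696 + 596·596 = 839632
λ ≈ 4503376/839632 = 5.3635

λ ≈ 5.3635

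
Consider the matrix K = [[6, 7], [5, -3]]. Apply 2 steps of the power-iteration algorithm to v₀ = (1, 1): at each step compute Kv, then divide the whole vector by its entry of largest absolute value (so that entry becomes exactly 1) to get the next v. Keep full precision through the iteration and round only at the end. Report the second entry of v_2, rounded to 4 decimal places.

Kv0 = (13.00000, 2.00000); divide by 13.00000 → v1 = (1.00000, 0.15385)
Kv1 = (7.07692, 4.53846); divide by 7.07692 → v2 = (1.00000, 0.64130)
Requested entry of v2: 59/92 = 0.6413

0.6413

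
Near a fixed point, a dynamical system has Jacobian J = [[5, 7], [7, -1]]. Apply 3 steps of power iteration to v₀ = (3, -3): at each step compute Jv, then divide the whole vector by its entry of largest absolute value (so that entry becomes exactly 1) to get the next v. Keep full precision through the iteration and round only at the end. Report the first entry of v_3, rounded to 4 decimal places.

Jv0 = (-6.00000, 24.00000); divide by 24.00000 → v1 = (-0.25000, 1.00000)
Jv1 = (5.75000, -2.75000); divide by 5.75000 → v2 = (1.00000, -0.47826)
Jv2 = (1.65217, 7.47826); divide by 7.47826 → v3 = (0.22093, 1.00000)
Requested entry of v3: 228/1032 = 0.2209

0.2209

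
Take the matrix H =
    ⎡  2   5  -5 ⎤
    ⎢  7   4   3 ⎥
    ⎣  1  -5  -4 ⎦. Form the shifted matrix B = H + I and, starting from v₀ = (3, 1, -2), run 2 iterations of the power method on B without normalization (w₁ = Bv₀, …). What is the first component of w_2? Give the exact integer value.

152

B = H + I has rows (3, 5, -5); (7, 5, 3); (1, -5, -3)
w1 = Bv₀ = (3·3 + 5·1 + (-5)·(-2); 7·3 + 5·1 + 3·(-2); 1·3 + (-5)·1 + (-3)·(-2)) = (24, 20, 4)
w2 = Bw1 = (3·24 + 5·20 + (-5)·4; 7·24 + 5·20 + 3·4; 1·24 + (-5)·20 + (-3)·4) = (152, 280, -88)
Requested component of w2: 152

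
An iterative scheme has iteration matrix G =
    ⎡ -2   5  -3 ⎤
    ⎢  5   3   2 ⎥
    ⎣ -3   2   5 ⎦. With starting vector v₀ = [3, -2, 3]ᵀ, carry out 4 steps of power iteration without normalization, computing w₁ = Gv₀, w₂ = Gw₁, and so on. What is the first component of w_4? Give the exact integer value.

w1 = Gv₀ = ((-2)·3 + 5·(-2) + (-3)·3; 5·3 + 3·(-2) + 2·3; (-3)·3 + 2·(-2) + 5·3) = (-25, 15, 2)
w2 = Gw1 = ((-2)·(-25) + 5·15 + (-3)·2; 5·(-25) + 3·15 + 2·2; (-3)·(-25) + 2·15 + 5·2) = (119, -76, 115)
w3 = Gw2 = (-963, 597, 66)
w4 = Gw3 = (4713, -2892, 4413)
The requested component of w4 is 4713.

4713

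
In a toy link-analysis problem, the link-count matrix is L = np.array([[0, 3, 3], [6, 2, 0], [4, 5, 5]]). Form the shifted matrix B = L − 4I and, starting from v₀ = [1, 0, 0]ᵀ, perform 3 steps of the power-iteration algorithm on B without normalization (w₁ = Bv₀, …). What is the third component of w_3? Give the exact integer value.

B = L − 4I has rows (-4, 3, 3); (6, -2, 0); (4, 5, 1)
w1 = Bv₀ = ((-4)·1 + 3·0 + 3·0; 6·1 + (-2)·0 + 0·0; 4·1 + 5·0 + 1·0) = (-4, 6, 4)
w2 = Bw1 = ((-4)·(-4) + 3·6 + 3·4; 6·(-4) + (-2)·6 + 0·4; 4·(-4) + 5·6 + 1·4) = (46, -36, 18)
w3 = Bw2 = (-238, 348, 22)
Requested component of w3: 22

22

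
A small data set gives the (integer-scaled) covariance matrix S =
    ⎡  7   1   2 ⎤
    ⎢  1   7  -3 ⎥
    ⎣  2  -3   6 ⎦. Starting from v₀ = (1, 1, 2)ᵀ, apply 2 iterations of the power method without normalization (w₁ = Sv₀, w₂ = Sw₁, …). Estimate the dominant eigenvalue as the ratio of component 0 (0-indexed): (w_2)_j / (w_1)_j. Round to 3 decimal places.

9.000

w1 = Sv₀ = (12, 2, 11)
w2 = Sw1 = (108, -7, 84)
Ratio at component: 108 / 12 = 9.000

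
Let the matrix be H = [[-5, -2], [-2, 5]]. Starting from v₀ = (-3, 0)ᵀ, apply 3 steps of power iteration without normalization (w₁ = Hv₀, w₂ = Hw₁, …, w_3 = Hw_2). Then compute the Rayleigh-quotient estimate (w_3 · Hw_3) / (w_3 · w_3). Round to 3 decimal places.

w1 = Hv₀ = (15, 6)
w2 = Hw1 = (-87, 0)
w3 = Hw2 = (435, 174)
Hw3 = (-2523, 0)
w3·Hw3 = 435·(-2523) + 174·0 = -1097505; w3·w3 = 435·435 + 174·174 = 219501
λ ≈ -1097505/219501 = -5.000

-5.000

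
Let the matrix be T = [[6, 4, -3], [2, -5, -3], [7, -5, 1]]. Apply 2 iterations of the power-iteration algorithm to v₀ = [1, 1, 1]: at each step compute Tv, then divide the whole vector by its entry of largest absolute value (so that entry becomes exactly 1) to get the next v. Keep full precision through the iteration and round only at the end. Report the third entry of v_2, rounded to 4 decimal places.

1.0000

Tv0 = (7.00000, -6.00000, 3.00000); divide by 7.00000 → v1 = (1.00000, -0.85714, 0.42857)
Tv1 = (1.28571, 5.00000, 11.71429); divide by 11.71429 → v2 = (0.10976, 0.42683, 1.00000)
Requested entry of v2: 82/82 = 1.0000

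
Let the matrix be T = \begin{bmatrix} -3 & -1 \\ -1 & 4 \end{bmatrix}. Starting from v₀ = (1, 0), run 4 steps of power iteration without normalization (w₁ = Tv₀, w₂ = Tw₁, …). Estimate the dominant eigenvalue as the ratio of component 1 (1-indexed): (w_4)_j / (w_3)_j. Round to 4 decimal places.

λ ≈ -3.4828

w1 = Tv₀ = ((-3)·1 + (-1)·0; (-1)·1 + 4·0) = (-3, -1)
w2 = Tw1 = ((-3)·(-3) + (-1)·(-1); (-1)·(-3) + 4·(-1)) = (10, -1)
w3 = Tw2 = (-29, -14)
w4 = Tw3 = (101, -27)
Ratio at component: 101 / -29 = -3.4828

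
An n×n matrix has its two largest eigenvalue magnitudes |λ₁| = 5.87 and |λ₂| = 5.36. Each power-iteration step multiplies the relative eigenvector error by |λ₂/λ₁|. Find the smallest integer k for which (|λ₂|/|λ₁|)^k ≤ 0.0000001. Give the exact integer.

|λ₂/λ₁| = 5.36/5.87 = 0.91312
Need k ≥ ln(0.0000001) / ln(0.91312) = -16.1181 / -0.0909 ≈ 177.335
Smallest integer k satisfying the bound: 178

178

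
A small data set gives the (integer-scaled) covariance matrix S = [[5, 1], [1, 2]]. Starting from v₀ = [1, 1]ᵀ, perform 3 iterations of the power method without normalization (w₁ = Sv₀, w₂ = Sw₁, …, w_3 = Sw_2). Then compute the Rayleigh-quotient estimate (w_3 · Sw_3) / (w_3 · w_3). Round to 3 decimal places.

w1 = Sv₀ = (5·1 + 1·1; 1·1 + 2·1) = (6, 3)
w2 = Sw1 = (5·6 + 1·3; 1·6 + 2·3) = (33, 12)
w3 = Sw2 = (177, 57)
Sw3 = (942, 291)
w3·Sw3 = 177·942 + 57·291 = 183321; w3·w3 = 177·177 + 57·57 = 34578
λ ≈ 183321/34578 = 5.302

5.302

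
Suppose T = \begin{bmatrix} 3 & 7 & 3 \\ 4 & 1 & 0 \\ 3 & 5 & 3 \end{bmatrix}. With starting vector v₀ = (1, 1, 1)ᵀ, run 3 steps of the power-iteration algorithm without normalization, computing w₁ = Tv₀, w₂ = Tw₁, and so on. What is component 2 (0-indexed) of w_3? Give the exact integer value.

w1 = Tv₀ = (13, 5, 11)
w2 = Tw1 = (107, 57, 97)
w3 = Tw2 = (1011, 485, 897)
The requested component of w3 is 897.

897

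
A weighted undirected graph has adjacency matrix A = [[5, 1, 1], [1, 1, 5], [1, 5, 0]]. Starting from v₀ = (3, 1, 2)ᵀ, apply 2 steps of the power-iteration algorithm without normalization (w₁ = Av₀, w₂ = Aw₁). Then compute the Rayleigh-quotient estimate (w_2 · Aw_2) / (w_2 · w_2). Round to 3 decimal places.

w1 = Av₀ = (5·3 + 1·1 + 1·2; 1·3 + 1·1 + 5·2; 1·3 + 5·1 + 0·2) = (18, 14, 8)
w2 = Aw1 = (5·18 + 1·14 + 1·8; 1·18 + 1·14 + 5·8; 1·18 + 5·14 + 0·8) = (112, 72, 88)
Aw2 = (720, 624, 472)
w2·Aw2 = 112·720 + 72·624 + 88·472 = 167104; w2·w2 = 112·112 + 72·72 + 88·88 = 25472
λ ≈ 167104/25472 = 6.560

λ ≈ 6.560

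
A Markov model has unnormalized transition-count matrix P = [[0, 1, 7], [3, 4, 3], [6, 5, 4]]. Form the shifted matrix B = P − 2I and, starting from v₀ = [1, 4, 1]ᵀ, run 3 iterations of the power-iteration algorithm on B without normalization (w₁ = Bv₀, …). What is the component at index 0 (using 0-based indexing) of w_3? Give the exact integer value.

B = P − 2I has rows (-2, 1, 7); (3, 2, 3); (6, 5, 2)
w1 = Bv₀ = ((-2)·1 + 1·4 + 7·1; 3·1 + 2·4 + 3·1; 6·1 + 5·4 + 2·1) = (9, 14, 28)
w2 = Bw1 = ((-2)·9 + 1·14 + 7·28; 3·9 + 2·14 + 3·28; 6·9 + 5·14 + 2·28) = (192, 139, 180)
w3 = Bw2 = (1015, 1394, 2207)
Requested component of w3: 1015

1015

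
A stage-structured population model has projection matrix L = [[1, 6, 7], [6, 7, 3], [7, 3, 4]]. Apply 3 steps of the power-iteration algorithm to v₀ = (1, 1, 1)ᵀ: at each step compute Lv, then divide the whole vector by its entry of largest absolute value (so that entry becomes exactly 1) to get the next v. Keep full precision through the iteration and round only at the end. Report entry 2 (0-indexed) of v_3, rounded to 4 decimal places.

0.8460

Lv0 = (14.00000, 16.00000, 14.00000); divide by 16.00000 → v1 = (0.87500, 1.00000, 0.87500)
Lv1 = (13.00000, 14.87500, 12.62500); divide by 14.87500 → v2 = (0.87395, 1.00000, 0.84874)
Lv2 = (12.81513, 14.78992, 12.51261); divide by 14.78992 → v3 = (0.86648, 1.00000, 0.84602)
Requested entry of v3: 2978/3520 = 0.8460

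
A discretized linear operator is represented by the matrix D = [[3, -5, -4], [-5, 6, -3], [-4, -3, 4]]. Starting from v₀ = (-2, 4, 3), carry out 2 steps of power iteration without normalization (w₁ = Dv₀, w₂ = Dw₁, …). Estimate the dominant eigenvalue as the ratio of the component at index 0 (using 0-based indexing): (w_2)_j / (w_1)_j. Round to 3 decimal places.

w1 = Dv₀ = (-38, 25, 8)
w2 = Dw1 = (-271, 316, 109)
Ratio at component: -271 / -38 = 7.132

λ ≈ 7.132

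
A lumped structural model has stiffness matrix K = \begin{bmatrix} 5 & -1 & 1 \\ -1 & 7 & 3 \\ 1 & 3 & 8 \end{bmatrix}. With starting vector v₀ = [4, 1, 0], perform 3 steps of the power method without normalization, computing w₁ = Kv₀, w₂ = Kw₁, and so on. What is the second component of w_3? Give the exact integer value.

w1 = Kv₀ = (5·4 + (-1)·1 + 1·0; (-1)·4 + 7·1 + 3·0; 1·4 + 3·1 + 8·0) = (19, 3, 7)
w2 = Kw1 = (5·19 + (-1)·3 + 1·7; (-1)·19 + 7·3 + 3·7; 1·19 + 3·3 + 8·7) = (99, 23, 84)
w3 = Kw2 = (556, 314, 840)
The requested component of w3 is 314.

314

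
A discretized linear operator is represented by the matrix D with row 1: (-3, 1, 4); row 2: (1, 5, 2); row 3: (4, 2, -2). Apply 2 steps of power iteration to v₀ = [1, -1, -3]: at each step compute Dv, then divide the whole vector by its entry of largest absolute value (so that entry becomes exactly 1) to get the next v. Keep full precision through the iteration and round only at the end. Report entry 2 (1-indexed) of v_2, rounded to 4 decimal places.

Dv0 = (-16.00000, -10.00000, 8.00000); divide by -16.00000 → v1 = (1.00000, 0.62500, -0.50000)
Dv1 = (-4.37500, 3.12500, 6.25000); divide by 6.25000 → v2 = (-0.70000, 0.50000, 1.00000)
Requested entry of v2: -50/-100 = 0.5000

0.5000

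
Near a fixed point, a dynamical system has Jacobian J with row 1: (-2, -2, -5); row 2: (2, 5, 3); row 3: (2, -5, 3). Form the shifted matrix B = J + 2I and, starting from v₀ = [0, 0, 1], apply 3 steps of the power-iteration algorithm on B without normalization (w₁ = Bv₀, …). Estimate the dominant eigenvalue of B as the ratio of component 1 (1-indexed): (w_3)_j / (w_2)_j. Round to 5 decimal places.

B = J + 2I has rows (0, -2, -5); (2, 7, 3); (2, -5, 5)
w1 = Bv₀ = (0·0 + (-2)·0 + (-5)·1; 2·0 + 7·0 + 3·1; 2·0 + (-5)·0 + 5·1) = (-5, 3, 5)
w2 = Bw1 = (0·(-5) + (-2)·3 + (-5)·5; 2·(-5) + 7·3 + 3·5; 2·(-5) + (-5)·3 + 5·5) = (-31, 26, 0)
w3 = Bw2 = (-52, 120, -192)
Ratio: -52/-31 = 1.67742

1.67742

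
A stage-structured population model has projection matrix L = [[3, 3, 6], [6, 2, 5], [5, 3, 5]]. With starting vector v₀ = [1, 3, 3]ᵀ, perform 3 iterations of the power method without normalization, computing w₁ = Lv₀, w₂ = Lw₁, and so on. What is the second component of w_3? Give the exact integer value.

w1 = Lv₀ = (3·1 + 3·3 + 6·3; 6·1 + 2·3 + 5·3; 5·1 + 3·3 + 5·3) = (30, 27, 29)
w2 = Lw1 = (3·30 + 3·27 + 6·29; 6·30 + 2·27 + 5·29; 5·30 + 3·27 + 5·29) = (345, 379, 376)
w3 = Lw2 = (4428, 4708, 4742)
The requested component of w3 is 4708.

4708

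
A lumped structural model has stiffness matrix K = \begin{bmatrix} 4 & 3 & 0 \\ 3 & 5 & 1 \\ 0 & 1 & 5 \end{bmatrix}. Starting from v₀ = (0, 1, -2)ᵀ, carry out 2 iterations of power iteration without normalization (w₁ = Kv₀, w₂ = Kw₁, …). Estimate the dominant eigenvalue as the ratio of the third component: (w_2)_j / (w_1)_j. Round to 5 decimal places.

4.66667

w1 = Kv₀ = (3, 3, -9)
w2 = Kw1 = (21, 15, -42)
Ratio at component: -42 / -9 = 4.66667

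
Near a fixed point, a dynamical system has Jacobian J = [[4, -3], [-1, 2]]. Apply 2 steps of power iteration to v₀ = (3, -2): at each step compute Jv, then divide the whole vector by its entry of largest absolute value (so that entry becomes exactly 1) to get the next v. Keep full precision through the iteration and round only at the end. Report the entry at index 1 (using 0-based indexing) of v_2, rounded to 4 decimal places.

Jv0 = (18.00000, -7.00000); divide by 18.00000 → v1 = (1.00000, -0.38889)
Jv1 = (5.16667, -1.77778); divide by 5.16667 → v2 = (1.00000, -0.34409)
Requested entry of v2: -32/93 = -0.3441

-0.3441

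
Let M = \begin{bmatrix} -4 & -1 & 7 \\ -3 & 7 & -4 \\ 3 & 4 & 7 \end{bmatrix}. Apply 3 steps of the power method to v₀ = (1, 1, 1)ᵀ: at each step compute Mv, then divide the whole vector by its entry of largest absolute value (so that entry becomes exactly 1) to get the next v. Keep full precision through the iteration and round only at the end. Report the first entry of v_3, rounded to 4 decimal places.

Mv0 = (2.00000, 0.00000, 14.00000); divide by 14.00000 → v1 = (0.14286, 0.00000, 1.00000)
Mv1 = (6.42857, -4.42857, 7.42857); divide by 7.42857 → v2 = (0.86538, -0.59615, 1.00000)
Mv2 = (4.13462, -10.76923, 7.21154); divide by -10.76923 → v3 = (-0.38393, 1.00000, -0.66964)
Requested entry of v3: 430/-1120 = -0.3839

-0.3839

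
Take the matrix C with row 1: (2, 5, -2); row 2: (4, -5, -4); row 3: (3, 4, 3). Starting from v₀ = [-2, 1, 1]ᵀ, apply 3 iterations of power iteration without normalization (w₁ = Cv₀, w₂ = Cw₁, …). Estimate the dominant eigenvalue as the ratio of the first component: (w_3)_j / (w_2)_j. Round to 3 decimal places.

-3.854

w1 = Cv₀ = (2·(-2) + 5·1 + (-2)·1; 4·(-2) + (-5)·1 + (-4)·1; 3·(-2) + 4·1 + 3·1) = (-1, -17, 1)
w2 = Cw1 = (2·(-1) + 5·(-17) + (-2)·1; 4·(-1) + (-5)·(-17) + (-4)·1; 3·(-1) + 4·(-17) + 3·1) = (-89, 77, -68)
w3 = Cw2 = (343, -469, -163)
Ratio at component: 343 / -89 = -3.854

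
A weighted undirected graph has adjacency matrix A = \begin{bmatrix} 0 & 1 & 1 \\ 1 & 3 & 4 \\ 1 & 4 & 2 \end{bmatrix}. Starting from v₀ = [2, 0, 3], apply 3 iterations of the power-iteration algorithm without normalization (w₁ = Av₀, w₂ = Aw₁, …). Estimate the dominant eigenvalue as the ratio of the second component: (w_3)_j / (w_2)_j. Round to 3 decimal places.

w1 = Av₀ = (3, 14, 8)
w2 = Aw1 = (22, 77, 75)
w3 = Aw2 = (152, 553, 480)
Ratio at component: 553 / 77 = 7.182

λ ≈ 7.182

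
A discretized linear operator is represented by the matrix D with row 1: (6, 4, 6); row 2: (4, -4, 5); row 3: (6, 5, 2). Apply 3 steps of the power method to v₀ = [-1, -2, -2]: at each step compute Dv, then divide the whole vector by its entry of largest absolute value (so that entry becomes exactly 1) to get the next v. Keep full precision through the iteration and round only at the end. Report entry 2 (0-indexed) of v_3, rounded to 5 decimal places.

Dv0 = (-26.000000, -6.000000, -20.000000); divide by -26.000000 → v1 = (1.000000, 0.230769, 0.769231)
Dv1 = (11.538462, 6.923077, 8.692308); divide by 11.538462 → v2 = (1.000000, 0.600000, 0.753333)
Dv2 = (12.920000, 5.366667, 10.506667); divide by 12.920000 → v3 = (1.000000, 0.415377, 0.813209)
Requested entry of v3: -3152/-3876 = 0.81321

0.81321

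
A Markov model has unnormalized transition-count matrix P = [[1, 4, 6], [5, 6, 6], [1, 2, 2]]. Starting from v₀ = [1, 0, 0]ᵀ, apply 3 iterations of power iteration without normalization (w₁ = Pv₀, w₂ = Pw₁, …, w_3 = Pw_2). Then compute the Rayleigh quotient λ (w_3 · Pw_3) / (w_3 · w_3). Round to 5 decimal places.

λ ≈ 10.73487

w1 = Pv₀ = (1·1 + 4·0 + 6·0; 5·1 + 6·0 + 6·0; 1·1 + 2·0 + 2·0) = (1, 5, 1)
w2 = Pw1 = (1·1 + 4·5 + 6·1; 5·1 + 6·5 + 6·1; 1·1 + 2·5 + 2·1) = (27, 41, 13)
w3 = Pw2 = (269, 459, 135)
Pw3 = (2915, 4909, 1457)
w3·Pw3 = 269·2915 + 459·4909 + 135·1457 = 3234061; w3·w3 = 269·269 + 459·459 + 135·135 = 301267
λ ≈ 3234061/301267 = 10.73487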